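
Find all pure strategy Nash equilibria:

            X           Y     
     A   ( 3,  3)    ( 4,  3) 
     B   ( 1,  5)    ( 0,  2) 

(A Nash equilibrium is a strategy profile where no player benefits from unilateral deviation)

Nash equilibrium: (A, X), (A, Y)

Work:
Best responses:
  P1 vs X: payoffs [3, 1] → best response A (payoff 3)
  P1 vs Y: payoffs [4, 0] → best response A (payoff 4)
  P2 vs A: payoffs [3, 3] → best response X/Y (payoff 3)
  P2 vs B: payoffs [5, 2] → best response X (payoff 5)
Mutual best responses: (A,X), (A,Y) → Nash equilibria.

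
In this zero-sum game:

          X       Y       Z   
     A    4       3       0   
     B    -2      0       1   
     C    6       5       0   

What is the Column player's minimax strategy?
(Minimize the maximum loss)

Column should play Z, value = 1

Work:
Column player minimizes Row's maximum payoff:
Column X: max payoff to Row = 6
Column Y: max payoff to Row = 5
Column Z: max payoff to Row = 1
Minimum is 1, achieved by column Z.
Minimax strategy: Z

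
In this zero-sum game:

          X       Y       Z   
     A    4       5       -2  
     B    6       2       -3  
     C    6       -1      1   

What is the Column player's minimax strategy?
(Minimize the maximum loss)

Column should play Z, value = 1

Work:
Column player minimizes Row's maximum payoff:
Column X: max payoff to Row = 6
Column Y: max payoff to Row = 5
Column Z: max payoff to Row = 1
Minimum is 1, achieved by column Z.
Minimax strategy: Z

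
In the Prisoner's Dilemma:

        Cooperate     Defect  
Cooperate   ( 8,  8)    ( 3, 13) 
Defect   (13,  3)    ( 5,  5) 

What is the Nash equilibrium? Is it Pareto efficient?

(Defect, Defect) is NE; not Pareto efficient

Work:
Defect dominates Cooperate for both players:
If P2 cooperates: Defect (13) > Cooperate (8)
If P2 defects: Defect (5) > Cooperate (3)
NE: (Defect, Defect) with payoff (5, 5)
But (Cooperate, Cooperate) = (8, 8) Pareto dominates (5, 5)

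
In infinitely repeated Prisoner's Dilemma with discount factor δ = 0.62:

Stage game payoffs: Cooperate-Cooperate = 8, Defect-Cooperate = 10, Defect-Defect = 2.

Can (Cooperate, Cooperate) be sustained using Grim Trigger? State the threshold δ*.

δ* = 0.25; since δ = 0.62 ≥ 0.25, cooperation can be sustained

Work:
For Grim Trigger:
Cooperate forever: 8/(1-δ)
Defect then punished: 10 + 2·δ/(1-δ)
Need: 8/(1-δ) ≥ 10 + 2·δ/(1-δ)
Solving: δ ≥ (T-R)/(T-P) = (10-8)/(10-2) = 0.25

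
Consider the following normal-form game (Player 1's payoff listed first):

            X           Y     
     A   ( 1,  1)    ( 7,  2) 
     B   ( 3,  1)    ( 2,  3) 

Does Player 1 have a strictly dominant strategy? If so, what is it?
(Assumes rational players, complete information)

No strictly dominant strategy exists for Player 1

Work:
A strategy strictly dominates another if it gives a strictly higher payoff against every opponent action. Compare each pair of P1's strategies column-by-column:
  A vs B: [1 vs 3, 7 vs 2] → A does not strictly dominate B (column X: 1 ≤ 3)
  B vs A: [3 vs 1, 2 vs 7] → B does not strictly dominate A (column Y: 2 ≤ 7)
No single strategy strictly dominates all others → no strictly dominant strategy.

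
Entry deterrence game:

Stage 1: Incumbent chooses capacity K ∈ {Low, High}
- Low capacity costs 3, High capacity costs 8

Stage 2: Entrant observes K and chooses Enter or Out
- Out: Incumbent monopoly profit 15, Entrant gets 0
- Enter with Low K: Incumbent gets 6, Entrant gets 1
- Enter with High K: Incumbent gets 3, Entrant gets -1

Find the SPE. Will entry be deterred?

SPE: (High, Enter|Low, Out|High); Entry deterred. Incumbent net profit = 7

Work:
After Low K: Entrant enters (1 > 0)
After High K: Entrant stays out (-1 < 0)
Incumbent: Low → 6−3=3, High → 15−8=7
Incumbent chooses High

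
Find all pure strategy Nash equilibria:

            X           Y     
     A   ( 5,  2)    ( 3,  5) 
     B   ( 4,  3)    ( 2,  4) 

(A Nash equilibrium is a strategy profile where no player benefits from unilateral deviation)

Nash equilibrium: (A, Y)

Work:
Best responses:
  P1 vs X: payoffs [5, 4] → best response A (payoff 5)
  P1 vs Y: payoffs [3, 2] → best response A (payoff 3)
  P2 vs A: payoffs [2, 5] → best response Y (payoff 5)
  P2 vs B: payoffs [3, 4] → best response Y (payoff 4)
Mutual best responses: (A,Y) → Nash equilibria.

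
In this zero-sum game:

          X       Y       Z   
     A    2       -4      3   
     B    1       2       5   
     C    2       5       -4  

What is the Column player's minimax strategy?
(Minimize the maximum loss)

Column should play X, value = 2

Work:
Column player minimizes Row's maximum payoff:
Column X: max payoff to Row = 2
Column Y: max payoff to Row = 5
Column Z: max payoff to Row = 5
Minimum is 2, achieved by column X.
Minimax strategy: X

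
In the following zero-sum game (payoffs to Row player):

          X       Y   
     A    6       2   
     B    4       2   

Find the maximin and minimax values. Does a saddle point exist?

Maximin = 2, Minimax = 2, Saddle: True

Work:
Row minimums: [2, 2] → maximin = 2
Column maximums: [6, 2] → minimax = 2
Saddle point exists! Game value = 2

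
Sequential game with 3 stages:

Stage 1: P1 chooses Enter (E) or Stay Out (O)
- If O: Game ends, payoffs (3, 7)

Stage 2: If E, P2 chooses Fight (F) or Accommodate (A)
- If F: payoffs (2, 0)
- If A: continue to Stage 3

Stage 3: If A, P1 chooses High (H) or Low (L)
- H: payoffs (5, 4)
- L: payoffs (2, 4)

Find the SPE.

SPE: (E, A, H); Outcome (5, 4)

Work:
Stage 3: P1 chooses H (5 vs 2)
Stage 2: P2: F->0, A->4 (anticipating H). Choose A
Stage 1: P1: O->3, E->5 (anticipating A, H). Choose E
SPE path: E -> A -> H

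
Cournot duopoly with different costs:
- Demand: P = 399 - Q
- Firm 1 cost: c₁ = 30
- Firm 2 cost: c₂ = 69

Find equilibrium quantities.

q₁* = 136.0, q₂* = 97.0

Work:
Reaction: q₁ = (399 - 30 - q₂)/2
Reaction: q₂ = (399 - 69 - q₁)/2
Solve simultaneously:
q₁* = (399 - 2×30 + 69)/3 = 136.0
q₂* = (399 - 2×69 + 30)/3 = 97.0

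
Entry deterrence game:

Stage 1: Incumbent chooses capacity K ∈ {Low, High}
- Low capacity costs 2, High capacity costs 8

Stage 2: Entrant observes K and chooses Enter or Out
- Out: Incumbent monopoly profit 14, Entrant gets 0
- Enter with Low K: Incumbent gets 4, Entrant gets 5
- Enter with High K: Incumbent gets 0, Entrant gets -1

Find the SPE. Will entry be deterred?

SPE: (High, Enter|Low, Out|High); Entry deterred. Incumbent net profit = 6

Work:
After Low K: Entrant enters (5 > 0)
After High K: Entrant stays out (-1 < 0)
Incumbent: Low → 4−2=2, High → 14−8=6
Incumbent chooses High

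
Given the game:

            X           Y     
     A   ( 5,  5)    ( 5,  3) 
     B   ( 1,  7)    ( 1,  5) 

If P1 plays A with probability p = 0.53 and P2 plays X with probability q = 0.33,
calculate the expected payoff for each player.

E[P1] = 3.12, E[P2] = 4.6

Work:
E[P1] = p·q·π₁(A,X) + p·(1-q)·π₁(A,Y) + (1-p)·q·π₁(B,X) + (1-p)·(1-q)·π₁(B,Y)
= 0.53·0.33·5 + 0.53·0.67·5 + 0.47·0.33·1 + 0.47·0.67·1
= 3.12

E[P2] = 4.6 (similar calculation)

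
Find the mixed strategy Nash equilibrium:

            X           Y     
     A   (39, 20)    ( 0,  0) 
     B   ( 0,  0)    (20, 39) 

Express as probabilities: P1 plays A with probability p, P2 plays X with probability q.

p = 0.661, q = 0.339

Work:
Find probabilities that make opponent indifferent:
P2 chooses q to make P1 indifferent between A and B
P1 chooses p to make P2 indifferent between X and Y
Mixed NE: P1 plays (A: 0.661, B: 0.339), P2 plays (X: 0.339, Y: 0.661)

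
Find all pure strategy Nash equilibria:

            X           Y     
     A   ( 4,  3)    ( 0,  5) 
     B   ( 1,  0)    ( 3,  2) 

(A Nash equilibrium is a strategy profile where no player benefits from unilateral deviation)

Nash equilibrium: (B, Y)

Work:
Best responses:
  P1 vs X: payoffs [4, 1] → best response A (payoff 4)
  P1 vs Y: payoffs [0, 3] → best response B (payoff 3)
  P2 vs A: payoffs [3, 5] → best response Y (payoff 5)
  P2 vs B: payoffs [0, 2] → best response Y (payoff 2)
Mutual best responses: (B,Y) → Nash equilibria.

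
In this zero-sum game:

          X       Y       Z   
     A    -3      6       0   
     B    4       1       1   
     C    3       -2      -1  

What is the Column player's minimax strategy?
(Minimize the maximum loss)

Column should play Z, value = 1

Work:
Column player minimizes Row's maximum payoff:
Column X: max payoff to Row = 4
Column Y: max payoff to Row = 6
Column Z: max payoff to Row = 1
Minimum is 1, achieved by column Z.
Minimax strategy: Z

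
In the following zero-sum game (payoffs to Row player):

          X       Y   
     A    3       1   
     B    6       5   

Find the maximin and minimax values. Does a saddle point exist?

Maximin = 5, Minimax = 5, Saddle: True

Work:
Row minimums: [1, 5] → maximin = 5
Column maximums: [6, 5] → minimax = 5
Saddle point exists! Game value = 5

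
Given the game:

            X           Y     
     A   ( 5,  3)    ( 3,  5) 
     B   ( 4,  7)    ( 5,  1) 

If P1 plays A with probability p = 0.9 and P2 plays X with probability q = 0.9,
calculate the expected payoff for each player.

E[P1] = 4.73, E[P2] = 3.52

Work:
E[P1] = p·q·π₁(A,X) + p·(1-q)·π₁(A,Y) + (1-p)·q·π₁(B,X) + (1-p)·(1-q)·π₁(B,Y)
= 0.9·0.9·5 + 0.9·0.1·3 + 0.1·0.9·4 + 0.1·0.1·5
= 4.73

E[P2] = 3.52 (similar calculation)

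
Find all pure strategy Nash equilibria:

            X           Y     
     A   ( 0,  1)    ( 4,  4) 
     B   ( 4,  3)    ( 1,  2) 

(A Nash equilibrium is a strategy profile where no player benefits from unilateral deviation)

Nash equilibrium: (A, Y), (B, X)

Work:
Best responses:
  P1 vs X: payoffs [0, 4] → best response B (payoff 4)
  P1 vs Y: payoffs [4, 1] → best response A (payoff 4)
  P2 vs A: payoffs [1, 4] → best response Y (payoff 4)
  P2 vs B: payoffs [3, 2] → best response X (payoff 3)
Mutual best responses: (A,Y), (B,X) → Nash equilibria.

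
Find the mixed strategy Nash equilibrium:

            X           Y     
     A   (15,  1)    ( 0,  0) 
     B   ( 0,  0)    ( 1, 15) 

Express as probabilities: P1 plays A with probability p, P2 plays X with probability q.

p = 0.9375, q = 0.0625

Work:
Find probabilities that make opponent indifferent:
P2 chooses q to make P1 indifferent between A and B
P1 chooses p to make P2 indifferent between X and Y
Mixed NE: P1 plays (A: 0.9375, B: 0.0625), P2 plays (X: 0.0625, Y: 0.9375)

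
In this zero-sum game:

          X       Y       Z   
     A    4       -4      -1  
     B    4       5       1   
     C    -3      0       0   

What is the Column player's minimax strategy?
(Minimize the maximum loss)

Column should play Z, value = 1

Work:
Column player minimizes Row's maximum payoff:
Column X: max payoff to Row = 4
Column Y: max payoff to Row = 5
Column Z: max payoff to Row = 1
Minimum is 1, achieved by column Z.
Minimax strategy: Z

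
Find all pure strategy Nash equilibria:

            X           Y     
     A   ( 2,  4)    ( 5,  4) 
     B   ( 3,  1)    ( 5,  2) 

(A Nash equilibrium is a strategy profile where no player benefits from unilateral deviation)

Nash equilibrium: (A, Y), (B, Y)

Work:
Best responses:
  P1 vs X: payoffs [2, 3] → best response B (payoff 3)
  P1 vs Y: payoffs [5, 5] → best response A/B (payoff 5)
  P2 vs A: payoffs [4, 4] → best response X/Y (payoff 4)
  P2 vs B: payoffs [1, 2] → best response Y (payoff 2)
Mutual best responses: (A,Y), (B,Y) → Nash equilibria.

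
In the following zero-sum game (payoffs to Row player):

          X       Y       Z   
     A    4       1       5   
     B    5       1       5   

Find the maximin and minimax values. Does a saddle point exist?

Maximin = 1, Minimax = 1, Saddle: True

Work:
Row minimums: [1, 1] → maximin = 1
Column maximums: [5, 1, 5] → minimax = 1
Saddle point exists! Game value = 1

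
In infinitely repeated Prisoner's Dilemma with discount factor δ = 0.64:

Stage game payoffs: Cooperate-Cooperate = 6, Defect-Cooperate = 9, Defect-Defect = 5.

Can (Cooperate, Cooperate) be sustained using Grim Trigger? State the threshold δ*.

δ* = 0.75; since δ = 0.64 < 0.75, cooperation cannot be sustained

Work:
For Grim Trigger:
Cooperate forever: 6/(1-δ)
Defect then punished: 9 + 5·δ/(1-δ)
Need: 6/(1-δ) ≥ 9 + 5·δ/(1-δ)
Solving: δ ≥ (T-R)/(T-P) = (9-6)/(9-5) = 0.75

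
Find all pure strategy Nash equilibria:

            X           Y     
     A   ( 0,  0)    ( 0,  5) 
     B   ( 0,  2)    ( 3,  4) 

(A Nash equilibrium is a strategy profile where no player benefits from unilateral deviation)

Nash equilibrium: (B, Y)

Work:
Best responses:
  P1 vs X: payoffs [0, 0] → best response A/B (payoff 0)
  P1 vs Y: payoffs [0, 3] → best response B (payoff 3)
  P2 vs A: payoffs [0, 5] → best response Y (payoff 5)
  P2 vs B: payoffs [2, 4] → best response Y (payoff 4)
Mutual best responses: (B,Y) → Nash equilibria.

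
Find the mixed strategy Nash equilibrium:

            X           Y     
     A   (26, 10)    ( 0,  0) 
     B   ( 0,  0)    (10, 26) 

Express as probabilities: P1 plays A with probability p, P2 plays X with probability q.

p = 0.7222, q = 0.2778

Work:
Find probabilities that make opponent indifferent:
P2 chooses q to make P1 indifferent between A and B
P1 chooses p to make P2 indifferent between X and Y
Mixed NE: P1 plays (A: 0.7222, B: 0.2778), P2 plays (X: 0.2778, Y: 0.7222)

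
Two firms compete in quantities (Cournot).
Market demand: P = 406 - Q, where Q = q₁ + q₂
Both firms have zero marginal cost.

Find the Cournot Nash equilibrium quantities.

q₁* = q₂* = 135.33; P* = 135.33

Work:
Profit: π_i = P·q_i = (a - q_i - q_j)·q_i
FOC: ∂π_i/∂q_i = a - 2q_i - q_j = 0
Reaction function: q_i = (406 - q_j)/2
Symmetry: q* = 406/3 = 135.33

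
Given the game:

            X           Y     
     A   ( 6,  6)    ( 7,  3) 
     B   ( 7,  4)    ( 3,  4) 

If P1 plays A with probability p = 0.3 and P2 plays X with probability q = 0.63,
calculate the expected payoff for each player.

E[P1] = 5.775, E[P2] = 4.267

Work:
E[P1] = p·q·π₁(A,X) + p·(1-q)·π₁(A,Y) + (1-p)·q·π₁(B,X) + (1-p)·(1-q)·π₁(B,Y)
= 0.3·0.63·6 + 0.3·0.37·7 + 0.7·0.63·7 + 0.7·0.37·3
= 5.775

E[P2] = 4.267 (similar calculation)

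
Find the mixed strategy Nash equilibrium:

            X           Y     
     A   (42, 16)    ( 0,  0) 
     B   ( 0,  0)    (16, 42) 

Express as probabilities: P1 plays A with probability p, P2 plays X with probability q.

p = 0.7241, q = 0.2759

Work:
Find probabilities that make opponent indifferent:
P2 chooses q to make P1 indifferent between A and B
P1 chooses p to make P2 indifferent between X and Y
Mixed NE: P1 plays (A: 0.7241, B: 0.2759), P2 plays (X: 0.2759, Y: 0.7241)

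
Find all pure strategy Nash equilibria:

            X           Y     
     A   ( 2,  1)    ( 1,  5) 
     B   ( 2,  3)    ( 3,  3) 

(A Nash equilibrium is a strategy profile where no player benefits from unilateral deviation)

Nash equilibrium: (B, X), (B, Y)

Work:
Best responses:
  P1 vs X: payoffs [2, 2] → best response A/B (payoff 2)
  P1 vs Y: payoffs [1, 3] → best response B (payoff 3)
  P2 vs A: payoffs [1, 5] → best response Y (payoff 5)
  P2 vs B: payoffs [3, 3] → best response X/Y (payoff 3)
Mutual best responses: (B,X), (B,Y) → Nash equilibria.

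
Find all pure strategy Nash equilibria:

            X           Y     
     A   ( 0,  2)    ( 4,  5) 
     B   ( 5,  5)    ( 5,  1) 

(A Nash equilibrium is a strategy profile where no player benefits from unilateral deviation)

Nash equilibrium: (B, X)

Work:
Best responses:
  P1 vs X: payoffs [0, 5] → best response B (payoff 5)
  P1 vs Y: payoffs [4, 5] → best response B (payoff 5)
  P2 vs A: payoffs [2, 5] → best response Y (payoff 5)
  P2 vs B: payoffs [5, 1] → best response X (payoff 5)
Mutual best responses: (B,X) → Nash equilibria.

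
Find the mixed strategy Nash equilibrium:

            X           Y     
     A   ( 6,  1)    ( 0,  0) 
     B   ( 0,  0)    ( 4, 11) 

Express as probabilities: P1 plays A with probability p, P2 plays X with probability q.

p = 0.9167, q = 0.4

Work:
Find probabilities that make opponent indifferent:
P2 chooses q to make P1 indifferent between A and B
P1 chooses p to make P2 indifferent between X and Y
Mixed NE: P1 plays (A: 0.9167, B: 0.0833), P2 plays (X: 0.4, Y: 0.6)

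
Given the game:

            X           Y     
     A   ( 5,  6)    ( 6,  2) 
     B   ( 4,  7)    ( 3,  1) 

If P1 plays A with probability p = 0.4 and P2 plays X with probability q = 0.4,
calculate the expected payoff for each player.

E[P1] = 4.28, E[P2] = 3.48

Work:
E[P1] = p·q·π₁(A,X) + p·(1-q)·π₁(A,Y) + (1-p)·q·π₁(B,X) + (1-p)·(1-q)·π₁(B,Y)
= 0.4·0.4·5 + 0.4·0.6·6 + 0.6·0.4·4 + 0.6·0.6·3
= 4.28

E[P2] = 3.48 (similar calculation)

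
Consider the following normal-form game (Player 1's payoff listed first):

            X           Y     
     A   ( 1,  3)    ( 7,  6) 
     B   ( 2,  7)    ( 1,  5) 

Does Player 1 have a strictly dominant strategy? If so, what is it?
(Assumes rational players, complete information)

No strictly dominant strategy exists for Player 1

Work:
A strategy strictly dominates another if it gives a strictly higher payoff against every opponent action. Compare each pair of P1's strategies column-by-column:
  A vs B: [1 vs 2, 7 vs 1] → A does not strictly dominate B (column X: 1 ≤ 2)
  B vs A: [2 vs 1, 1 vs 7] → B does not strictly dominate A (column Y: 1 ≤ 7)
No single strategy strictly dominates all others → no strictly dominant strategy.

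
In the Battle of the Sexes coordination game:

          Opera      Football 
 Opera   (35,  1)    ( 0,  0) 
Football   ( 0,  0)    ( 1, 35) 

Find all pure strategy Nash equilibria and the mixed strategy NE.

Pure NE: (Opera, Opera) and (Football, Football); Mixed NE: p = 0.9722, q = 0.0278

Work:
Check pure NE:
(Opera, Opera): (35, 1) - no unilateral deviation beneficial
(Football, Football): (1, 35) - no unilateral deviation beneficial
Mixed NE: P1 plays Opera with p = 0.9722, P2 plays Opera with q = 0.0278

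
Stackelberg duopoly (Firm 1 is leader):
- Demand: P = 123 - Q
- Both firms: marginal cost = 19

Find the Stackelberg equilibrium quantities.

q₁* (leader) = 52.0, q₂* (follower) = 26.0

Work:
Follower's reaction: q₂ = (a - c - q₁)/2
Leader substitutes: π₁ = q₁·(a - q₁ - (a-c-q₁)/2 - c)
FOC: q₁* = (123 - 19)/2 = 52.00
Then: q₂* = (123 - 19 - 52.0)/2 = 26.00
Leader has first-mover advantage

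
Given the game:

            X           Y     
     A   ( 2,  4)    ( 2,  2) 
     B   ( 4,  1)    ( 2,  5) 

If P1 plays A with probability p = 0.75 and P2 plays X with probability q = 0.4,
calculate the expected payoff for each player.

E[P1] = 2.2, E[P2] = 2.95

Work:
E[P1] = p·q·π₁(A,X) + p·(1-q)·π₁(A,Y) + (1-p)·q·π₁(B,X) + (1-p)·(1-q)·π₁(B,Y)
= 0.75·0.4·2 + 0.75·0.6·2 + 0.25·0.4·4 + 0.25·0.6·2
= 2.2

E[P2] = 2.95 (similar calculation)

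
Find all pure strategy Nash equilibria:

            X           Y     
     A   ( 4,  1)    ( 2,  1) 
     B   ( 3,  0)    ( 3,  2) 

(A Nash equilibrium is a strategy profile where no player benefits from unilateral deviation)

Nash equilibrium: (A, X), (B, Y)

Work:
Best responses:
  P1 vs X: payoffs [4, 3] → best response A (payoff 4)
  P1 vs Y: payoffs [2, 3] → best response B (payoff 3)
  P2 vs A: payoffs [1, 1] → best response X/Y (payoff 1)
  P2 vs B: payoffs [0, 2] → best response Y (payoff 2)
Mutual best responses: (A,X), (B,Y) → Nash equilibria.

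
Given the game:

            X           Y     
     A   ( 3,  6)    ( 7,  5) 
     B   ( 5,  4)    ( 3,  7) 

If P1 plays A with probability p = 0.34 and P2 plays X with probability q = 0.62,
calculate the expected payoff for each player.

E[P1] = 4.3352, E[P2] = 5.3032

Work:
E[P1] = p·q·π₁(A,X) + p·(1-q)·π₁(A,Y) + (1-p)·q·π₁(B,X) + (1-p)·(1-q)·π₁(B,Y)
= 0.34·0.62·3 + 0.34·0.38·7 + 0.66·0.62·5 + 0.66·0.38·3
= 4.3352

E[P2] = 5.3032 (similar calculation)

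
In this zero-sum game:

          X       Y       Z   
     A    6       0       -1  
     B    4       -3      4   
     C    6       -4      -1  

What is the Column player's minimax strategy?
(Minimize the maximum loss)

Column should play Y, value = 0

Work:
Column player minimizes Row's maximum payoff:
Column X: max payoff to Row = 6
Column Y: max payoff to Row = 0
Column Z: max payoff to Row = 4
Minimum is 0, achieved by column Y.
Minimax strategy: Y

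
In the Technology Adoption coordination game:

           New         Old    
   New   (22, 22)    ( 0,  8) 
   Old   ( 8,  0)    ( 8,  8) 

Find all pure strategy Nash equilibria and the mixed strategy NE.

Pure NE: (New, New) and (Old, Old); Mixed NE: p = 0.3636, q = 0.3636

Work:
Check pure NE:
(New, New): (22, 22) - no unilateral deviation beneficial
(Old, Old): (8, 8) - no unilateral deviation beneficial
Mixed NE: P1 plays New with p = 0.3636, P2 plays New with q = 0.3636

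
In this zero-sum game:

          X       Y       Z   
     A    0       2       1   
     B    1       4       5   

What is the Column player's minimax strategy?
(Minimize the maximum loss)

Column should play X, value = 1

Work:
Column player minimizes Row's maximum payoff:
Column X: max payoff to Row = 1
Column Y: max payoff to Row = 4
Column Z: max payoff to Row = 5
Minimum is 1, achieved by column X.
Minimax strategy: X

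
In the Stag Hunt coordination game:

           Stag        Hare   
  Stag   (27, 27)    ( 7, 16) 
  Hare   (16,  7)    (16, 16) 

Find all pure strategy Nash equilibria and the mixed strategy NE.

Pure NE: (Stag, Stag) and (Hare, Hare); Mixed NE: p = 0.45, q = 0.45

Work:
Check pure NE:
(Stag, Stag): (27, 27) - no unilateral deviation beneficial
(Hare, Hare): (16, 16) - no unilateral deviation beneficial
Mixed NE: P1 plays Stag with p = 0.45, P2 plays Stag with q = 0.45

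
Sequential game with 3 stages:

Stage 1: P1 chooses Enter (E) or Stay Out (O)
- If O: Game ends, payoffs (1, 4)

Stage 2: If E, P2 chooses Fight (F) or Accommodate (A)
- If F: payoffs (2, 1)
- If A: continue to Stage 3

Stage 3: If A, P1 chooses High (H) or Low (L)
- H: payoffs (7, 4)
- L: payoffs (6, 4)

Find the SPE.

SPE: (E, A, H); Outcome (7, 4)

Work:
Stage 3: P1 chooses H (7 vs 6)
Stage 2: P2: F->1, A->4 (anticipating H). Choose A
Stage 1: P1: O->1, E->7 (anticipating A, H). Choose E
SPE path: E -> A -> H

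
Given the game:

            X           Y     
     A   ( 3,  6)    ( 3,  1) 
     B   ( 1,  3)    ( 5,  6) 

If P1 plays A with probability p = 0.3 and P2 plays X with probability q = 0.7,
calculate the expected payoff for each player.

E[P1] = 2.44, E[P2] = 4.08

Work:
E[P1] = p·q·π₁(A,X) + p·(1-q)·π₁(A,Y) + (1-p)·q·π₁(B,X) + (1-p)·(1-q)·π₁(B,Y)
= 0.3·0.7·3 + 0.3·0.3·3 + 0.7·0.7·1 + 0.7·0.3·5
= 2.44

E[P2] = 4.08 (similar calculation)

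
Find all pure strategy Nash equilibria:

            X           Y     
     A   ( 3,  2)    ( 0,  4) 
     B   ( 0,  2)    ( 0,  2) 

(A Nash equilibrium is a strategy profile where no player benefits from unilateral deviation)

Nash equilibrium: (A, Y), (B, Y)

Work:
Best responses:
  P1 vs X: payoffs [3, 0] → best response A (payoff 3)
  P1 vs Y: payoffs [0, 0] → best response A/B (payoff 0)
  P2 vs A: payoffs [2, 4] → best response Y (payoff 4)
  P2 vs B: payoffs [2, 2] → best response X/Y (payoff 2)
Mutual best responses: (A,Y), (B,Y) → Nash equilibria.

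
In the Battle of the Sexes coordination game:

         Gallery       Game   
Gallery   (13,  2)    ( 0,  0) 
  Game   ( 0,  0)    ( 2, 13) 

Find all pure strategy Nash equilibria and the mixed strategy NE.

Pure NE: (Gallery, Gallery) and (Game, Game); Mixed NE: p = 0.8667, q = 0.1333

Work:
Check pure NE:
(Gallery, Gallery): (13, 2) - no unilateral deviation beneficial
(Game, Game): (2, 13) - no unilateral deviation beneficial
Mixed NE: P1 plays Gallery with p = 0.8667, P2 plays Gallery with q = 0.1333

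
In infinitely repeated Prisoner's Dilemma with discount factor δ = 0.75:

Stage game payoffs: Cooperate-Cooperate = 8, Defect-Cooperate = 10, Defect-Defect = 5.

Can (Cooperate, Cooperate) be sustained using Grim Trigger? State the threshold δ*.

δ* = 0.4; since δ = 0.75 ≥ 0.4, cooperation can be sustained

Work:
For Grim Trigger:
Cooperate forever: 8/(1-δ)
Defect then punished: 10 + 5·δ/(1-δ)
Need: 8/(1-δ) ≥ 10 + 5·δ/(1-δ)
Solving: δ ≥ (T-R)/(T-P) = (10-8)/(10-5) = 0.4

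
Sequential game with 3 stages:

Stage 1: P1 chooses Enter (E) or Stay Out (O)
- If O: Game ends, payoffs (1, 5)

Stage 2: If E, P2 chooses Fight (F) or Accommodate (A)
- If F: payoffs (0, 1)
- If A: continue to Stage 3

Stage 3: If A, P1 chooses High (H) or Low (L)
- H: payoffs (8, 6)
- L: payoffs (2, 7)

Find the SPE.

SPE: (E, A, H); Outcome (8, 6)

Work:
Stage 3: P1 chooses H (8 vs 2)
Stage 2: P2: F->1, A->6 (anticipating H). Choose A
Stage 1: P1: O->1, E->8 (anticipating A, H). Choose E
SPE path: E -> A -> H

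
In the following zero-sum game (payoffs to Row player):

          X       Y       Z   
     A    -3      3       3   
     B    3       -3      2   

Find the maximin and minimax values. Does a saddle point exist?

Maximin = -3, Minimax = 3, Saddle: False

Work:
Row minimums: [-3, -3] → maximin = -3
Column maximums: [3, 3, 3] → minimax = 3
No saddle point (maximin ≠ minimax). Mixed strategy needed.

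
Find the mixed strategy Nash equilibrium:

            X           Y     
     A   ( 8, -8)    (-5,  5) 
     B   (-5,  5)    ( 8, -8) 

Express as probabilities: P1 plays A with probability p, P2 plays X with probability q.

p = 0.5, q = 0.5

Work:
Find probabilities that make opponent indifferent:
P2 chooses q to make P1 indifferent between A and B
P1 chooses p to make P2 indifferent between X and Y
Mixed NE: P1 plays (A: 0.5, B: 0.5), P2 plays (X: 0.5, Y: 0.5)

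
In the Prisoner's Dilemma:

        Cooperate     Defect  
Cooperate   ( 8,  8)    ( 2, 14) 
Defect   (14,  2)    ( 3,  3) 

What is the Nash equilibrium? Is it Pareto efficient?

(Defect, Defect) is NE; not Pareto efficient

Work:
Defect dominates Cooperate for both players:
If P2 cooperates: Defect (14) > Cooperate (8)
If P2 defects: Defect (3) > Cooperate (2)
NE: (Defect, Defect) with payoff (3, 3)
But (Cooperate, Cooperate) = (8, 8) Pareto dominates (3, 3)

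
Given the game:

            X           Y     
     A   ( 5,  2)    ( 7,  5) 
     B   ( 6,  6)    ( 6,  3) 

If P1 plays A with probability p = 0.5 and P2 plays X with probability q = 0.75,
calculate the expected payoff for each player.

E[P1] = 5.75, E[P2] = 4.0

Work:
E[P1] = p·q·π₁(A,X) + p·(1-q)·π₁(A,Y) + (1-p)·q·π₁(B,X) + (1-p)·(1-q)·π₁(B,Y)
= 0.5·0.75·5 + 0.5·0.25·7 + 0.5·0.75·6 + 0.5·0.25·6
= 5.75

E[P2] = 4.0 (similar calculation)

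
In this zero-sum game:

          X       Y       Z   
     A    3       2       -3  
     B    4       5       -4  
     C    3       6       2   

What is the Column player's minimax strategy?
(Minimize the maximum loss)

Column should play Z, value = 2

Work:
Column player minimizes Row's maximum payoff:
Column X: max payoff to Row = 4
Column Y: max payoff to Row = 6
Column Z: max payoff to Row = 2
Minimum is 2, achieved by column Z.
Minimax strategy: Z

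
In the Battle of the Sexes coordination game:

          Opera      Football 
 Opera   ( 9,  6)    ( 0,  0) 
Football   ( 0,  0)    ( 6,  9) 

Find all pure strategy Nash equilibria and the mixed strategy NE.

Pure NE: (Opera, Opera) and (Football, Football); Mixed NE: p = 0.6, q = 0.4

Work:
Check pure NE:
(Opera, Opera): (9, 6) - no unilateral deviation beneficial
(Football, Football): (6, 9) - no unilateral deviation beneficial
Mixed NE: P1 plays Opera with p = 0.6, P2 plays Opera with q = 0.4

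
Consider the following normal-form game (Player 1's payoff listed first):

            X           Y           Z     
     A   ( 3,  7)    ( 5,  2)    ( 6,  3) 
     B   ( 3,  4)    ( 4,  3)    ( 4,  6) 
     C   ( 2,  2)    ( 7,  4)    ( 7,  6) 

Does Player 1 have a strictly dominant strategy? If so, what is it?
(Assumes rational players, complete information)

No strictly dominant strategy exists for Player 1

Work:
A strategy strictly dominates another if it gives a strictly higher payoff against every opponent action. Compare each pair of P1's strategies column-by-column:
  A vs B: [3 vs 3, 5 vs 4, 6 vs 4] → A does not strictly dominate B (column X: 3 ≤ 3)
  A vs C: [3 vs 2, 5 vs 7, 6 vs 7] → A does not strictly dominate C (column Y: 5 ≤ 7)
  B vs A: [3 vs 3, 4 vs 5, 4 vs 6] → B does not strictly dominate A (column X: 3 ≤ 3)
  B vs C: [3 vs 2, 4 vs 7, 4 vs 7] → B does not strictly dominate C (column Y: 4 ≤ 7)
  C vs A: [2 vs 3, 7 vs 5, 7 vs 6] → C does not strictly dominate A (column X: 2 ≤ 3)
  C vs B: [2 vs 3, 7 vs 4, 7 vs 4] → C does not strictly dominate B (column X: 2 ≤ 3)
No single strategy strictly dominates all others → no strictly dominant strategy.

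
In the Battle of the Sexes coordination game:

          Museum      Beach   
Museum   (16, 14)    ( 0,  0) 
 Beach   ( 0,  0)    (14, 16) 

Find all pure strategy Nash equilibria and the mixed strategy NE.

Pure NE: (Museum, Museum) and (Beach, Beach); Mixed NE: p = 0.5333, q = 0.4667

Work:
Check pure NE:
(Museum, Museum): (16, 14) - no unilateral deviation beneficial
(Beach, Beach): (14, 16) - no unilateral deviation beneficial
Mixed NE: P1 plays Museum with p = 0.5333, P2 plays Museum with q = 0.4667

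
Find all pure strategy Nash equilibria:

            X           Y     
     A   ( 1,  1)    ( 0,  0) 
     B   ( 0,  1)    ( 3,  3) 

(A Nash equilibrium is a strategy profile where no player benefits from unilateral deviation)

Nash equilibrium: (A, X), (B, Y)

Work:
Best responses:
  P1 vs X: payoffs [1, 0] → best response A (payoff 1)
  P1 vs Y: payoffs [0, 3] → best response B (payoff 3)
  P2 vs A: payoffs [1, 0] → best response X (payoff 1)
  P2 vs B: payoffs [1, 3] → best response Y (payoff 3)
Mutual best responses: (A,X), (B,Y) → Nash equilibria.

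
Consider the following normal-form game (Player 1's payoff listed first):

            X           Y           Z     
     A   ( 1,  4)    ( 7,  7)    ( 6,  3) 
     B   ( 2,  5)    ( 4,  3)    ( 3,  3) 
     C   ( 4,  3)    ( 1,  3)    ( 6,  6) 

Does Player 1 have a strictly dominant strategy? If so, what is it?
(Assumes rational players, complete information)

No strictly dominant strategy exists for Player 1

Work:
A strategy strictly dominates another if it gives a strictly higher payoff against every opponent action. Compare each pair of P1's strategies column-by-column:
  A vs B: [1 vs 2, 7 vs 4, 6 vs 3] → A does not strictly dominate B (column X: 1 ≤ 2)
  A vs C: [1 vs 4, 7 vs 1, 6 vs 6] → A does not strictly dominate C (column X: 1 ≤ 4)
  B vs A: [2 vs 1, 4 vs 7, 3 vs 6] → B does not strictly dominate A (column Y: 4 ≤ 7)
  B vs C: [2 vs 4, 4 vs 1, 3 vs 6] → B does not strictly dominate C (column X: 2 ≤ 4)
  C vs A: [4 vs 1, 1 vs 7, 6 vs 6] → C does not strictly dominate A (column Y: 1 ≤ 7)
  C vs B: [4 vs 2, 1 vs 4, 6 vs 3] → C does not strictly dominate B (column Y: 1 ≤ 4)
No single strategy strictly dominates all others → no strictly dominant strategy.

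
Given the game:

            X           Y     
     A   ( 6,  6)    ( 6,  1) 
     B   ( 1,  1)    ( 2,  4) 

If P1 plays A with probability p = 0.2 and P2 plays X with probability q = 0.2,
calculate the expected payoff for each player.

E[P1] = 2.64, E[P2] = 3.12

Work:
E[P1] = p·q·π₁(A,X) + p·(1-q)·π₁(A,Y) + (1-p)·q·π₁(B,X) + (1-p)·(1-q)·π₁(B,Y)
= 0.2·0.2·6 + 0.2·0.8·6 + 0.8·0.2·1 + 0.8·0.8·2
= 2.64

E[P2] = 3.12 (similar calculation)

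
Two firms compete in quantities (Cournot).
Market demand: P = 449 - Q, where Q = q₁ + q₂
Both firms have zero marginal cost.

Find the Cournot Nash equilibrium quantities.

q₁* = q₂* = 149.67; P* = 149.67

Work:
Profit: π_i = P·q_i = (a - q_i - q_j)·q_i
FOC: ∂π_i/∂q_i = a - 2q_i - q_j = 0
Reaction function: q_i = (449 - q_j)/2
Symmetry: q* = 449/3 = 149.67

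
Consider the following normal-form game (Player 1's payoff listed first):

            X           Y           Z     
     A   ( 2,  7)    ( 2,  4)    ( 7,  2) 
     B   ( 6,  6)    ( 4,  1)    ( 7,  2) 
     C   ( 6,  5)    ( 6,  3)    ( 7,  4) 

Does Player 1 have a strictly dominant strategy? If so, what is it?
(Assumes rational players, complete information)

No strictly dominant strategy exists for Player 1

Work:
A strategy strictly dominates another if it gives a strictly higher payoff against every opponent action. Compare each pair of P1's strategies column-by-column:
  A vs B: [2 vs 6, 2 vs 4, 7 vs 7] → A does not strictly dominate B (column X: 2 ≤ 6)
  A vs C: [2 vs 6, 2 vs 6, 7 vs 7] → A does not strictly dominate C (column X: 2 ≤ 6)
  B vs A: [6 vs 2, 4 vs 2, 7 vs 7] → B does not strictly dominate A (column Z: 7 ≤ 7)
  B vs C: [6 vs 6, 4 vs 6, 7 vs 7] → B does not strictly dominate C (column X: 6 ≤ 6)
  C vs A: [6 vs 2, 6 vs 2, 7 vs 7] → C does not strictly dominate A (column Z: 7 ≤ 7)
  C vs B: [6 vs 6, 6 vs 4, 7 vs 7] → C does not strictly dominate B (column X: 6 ≤ 6)
No single strategy strictly dominates all others → no strictly dominant strategy.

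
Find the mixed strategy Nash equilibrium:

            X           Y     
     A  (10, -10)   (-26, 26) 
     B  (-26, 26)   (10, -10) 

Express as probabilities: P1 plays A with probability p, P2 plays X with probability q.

p = 0.5, q = 0.5

Work:
Find probabilities that make opponent indifferent:
P2 chooses q to make P1 indifferent between A and B
P1 chooses p to make P2 indifferent between X and Y
Mixed NE: P1 plays (A: 0.5, B: 0.5), P2 plays (X: 0.5, Y: 0.5)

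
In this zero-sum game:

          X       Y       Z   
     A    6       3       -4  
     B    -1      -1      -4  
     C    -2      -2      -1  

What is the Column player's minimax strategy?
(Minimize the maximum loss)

Column should play Z, value = -1

Work:
Column player minimizes Row's maximum payoff:
Column X: max payoff to Row = 6
Column Y: max payoff to Row = 3
Column Z: max payoff to Row = -1
Minimum is -1, achieved by column Z.
Minimax strategy: Z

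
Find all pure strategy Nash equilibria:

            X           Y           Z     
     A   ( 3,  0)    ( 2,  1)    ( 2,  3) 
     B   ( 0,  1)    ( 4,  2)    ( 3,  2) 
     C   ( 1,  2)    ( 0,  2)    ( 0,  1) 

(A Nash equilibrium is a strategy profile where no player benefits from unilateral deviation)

Nash equilibrium: (B, Y), (B, Z)

Work:
Best responses:
  P1 vs X: payoffs [3, 0, 1] → best response A (payoff 3)
  P1 vs Y: payoffs [2, 4, 0] → best response B (payoff 4)
  P1 vs Z: payoffs [2, 3, 0] → best response B (payoff 3)
  P2 vs A: payoffs [0, 1, 3] → best response Z (payoff 3)
  P2 vs B: payoffs [1, 2, 2] → best response Y/Z (payoff 2)
  P2 vs C: payoffs [2, 2, 1] → best response X/Y (payoff 2)
Mutual best responses: (B,Y), (B,Z) → Nash equilibria.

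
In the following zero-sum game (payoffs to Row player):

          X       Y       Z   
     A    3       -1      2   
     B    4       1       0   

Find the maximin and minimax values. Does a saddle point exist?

Maximin = 0, Minimax = 1, Saddle: False

Work:
Row minimums: [-1, 0] → maximin = 0
Column maximums: [4, 1, 2] → minimax = 1
No saddle point (maximin ≠ minimax). Mixed strategy needed.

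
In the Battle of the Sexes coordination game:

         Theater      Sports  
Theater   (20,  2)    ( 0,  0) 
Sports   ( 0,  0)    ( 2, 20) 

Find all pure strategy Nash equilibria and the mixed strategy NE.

Pure NE: (Theater, Theater) and (Sports, Sports); Mixed NE: p = 0.9091, q = 0.0909

Work:
Check pure NE:
(Theater, Theater): (20, 2) - no unilateral deviation beneficial
(Sports, Sports): (2, 20) - no unilateral deviation beneficial
Mixed NE: P1 plays Theater with p = 0.9091, P2 plays Theater with q = 0.0909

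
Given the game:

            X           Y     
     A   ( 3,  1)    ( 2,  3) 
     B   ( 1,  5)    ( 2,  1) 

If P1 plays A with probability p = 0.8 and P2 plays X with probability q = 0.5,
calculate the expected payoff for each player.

E[P1] = 2.3, E[P2] = 2.2

Work:
E[P1] = p·q·π₁(A,X) + p·(1-q)·π₁(A,Y) + (1-p)·q·π₁(B,X) + (1-p)·(1-q)·π₁(B,Y)
= 0.8·0.5·3 + 0.8·0.5·2 + 0.2·0.5·1 + 0.2·0.5·2
= 2.3

E[P2] = 2.2 (similar calculation)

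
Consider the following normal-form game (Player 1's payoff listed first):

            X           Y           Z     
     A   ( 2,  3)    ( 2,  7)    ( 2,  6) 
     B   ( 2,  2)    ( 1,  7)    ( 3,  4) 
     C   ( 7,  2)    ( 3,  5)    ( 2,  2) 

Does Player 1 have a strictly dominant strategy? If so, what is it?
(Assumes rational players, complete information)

No strictly dominant strategy exists for Player 1

Work:
A strategy strictly dominates another if it gives a strictly higher payoff against every opponent action. Compare each pair of P1's strategies column-by-column:
  A vs B: [2 vs 2, 2 vs 1, 2 vs 3] → A does not strictly dominate B (column X: 2 ≤ 2)
  A vs C: [2 vs 7, 2 vs 3, 2 vs 2] → A does not strictly dominate C (column X: 2 ≤ 7)
  B vs A: [2 vs 2, 1 vs 2, 3 vs 2] → B does not strictly dominate A (column X: 2 ≤ 2)
  B vs C: [2 vs 7, 1 vs 3, 3 vs 2] → B does not strictly dominate C (column X: 2 ≤ 7)
  C vs A: [7 vs 2, 3 vs 2, 2 vs 2] → C does not strictly dominate A (column Z: 2 ≤ 2)
  C vs B: [7 vs 2, 3 vs 1, 2 vs 3] → C does not strictly dominate B (column Z: 2 ≤ 3)
No single strategy strictly dominates all others → no strictly dominant strategy.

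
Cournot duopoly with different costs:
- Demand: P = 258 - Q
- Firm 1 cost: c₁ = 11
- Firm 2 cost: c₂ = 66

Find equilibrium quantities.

q₁* = 100.67, q₂* = 45.67

Work:
Reaction: q₁ = (258 - 11 - q₂)/2
Reaction: q₂ = (258 - 66 - q₁)/2
Solve simultaneously:
q₁* = (258 - 2×11 + 66)/3 = 100.67
q₂* = (258 - 2×66 + 11)/3 = 45.67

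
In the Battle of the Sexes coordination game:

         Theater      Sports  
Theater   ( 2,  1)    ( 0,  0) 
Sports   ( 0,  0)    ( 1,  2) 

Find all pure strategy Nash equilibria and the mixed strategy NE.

Pure NE: (Theater, Theater) and (Sports, Sports); Mixed NE: p = 0.6667, q = 0.3333

Work:
Check pure NE:
(Theater, Theater): (2, 1) - no unilateral deviation beneficial
(Sports, Sports): (1, 2) - no unilateral deviation beneficial
Mixed NE: P1 plays Theater with p = 0.6667, P2 plays Theater with q = 0.3333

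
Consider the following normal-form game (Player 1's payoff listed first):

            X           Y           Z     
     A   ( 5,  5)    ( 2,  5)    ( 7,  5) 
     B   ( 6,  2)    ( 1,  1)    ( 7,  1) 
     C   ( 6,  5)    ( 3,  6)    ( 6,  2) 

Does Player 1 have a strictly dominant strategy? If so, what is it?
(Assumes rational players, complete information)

No strictly dominant strategy exists for Player 1

Work:
A strategy strictly dominates another if it gives a strictly higher payoff against every opponent action. Compare each pair of P1's strategies column-by-column:
  A vs B: [5 vs 6, 2 vs 1, 7 vs 7] → A does not strictly dominate B (column X: 5 ≤ 6)
  A vs C: [5 vs 6, 2 vs 3, 7 vs 6] → A does not strictly dominate C (column X: 5 ≤ 6)
  B vs A: [6 vs 5, 1 vs 2, 7 vs 7] → B does not strictly dominate A (column Y: 1 ≤ 2)
  B vs C: [6 vs 6, 1 vs 3, 7 vs 6] → B does not strictly dominate C (column X: 6 ≤ 6)
  C vs A: [6 vs 5, 3 vs 2, 6 vs 7] → C does not strictly dominate A (column Z: 6 ≤ 7)
  C vs B: [6 vs 6, 3 vs 1, 6 vs 7] → C does not strictly dominate B (column X: 6 ≤ 6)
No single strategy strictly dominates all others → no strictly dominant strategy.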